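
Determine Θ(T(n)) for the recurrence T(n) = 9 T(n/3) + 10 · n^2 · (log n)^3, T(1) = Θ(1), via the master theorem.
T(n) = Θ(n^2 · (log n)^4)

Here log_3 9 = 2 and f(n) = 10 · n^2 · (log n)^3 = Θ(n^(log_3 9) · (log n)^3). This is the extended Case 2 of the master theorem (f matches the critical exponent up to log factors), giving T(n) = Θ(n^(log_3 9) · (log n)^(3+1)) = Θ(n^2 · (log n)^4).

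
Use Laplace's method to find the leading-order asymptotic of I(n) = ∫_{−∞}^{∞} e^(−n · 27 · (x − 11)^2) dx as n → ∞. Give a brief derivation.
I(n) = sqrt(π/(27n))

Here φ(x) = 27 · (x − 11)^2 has its unique minimum at x* = 11 with φ(x*) = 0 and φ''(x*) = 54. Laplace's method gives
  I(n) ~ e^(−n φ(x*)) · sqrt(2π / (n · φ''(x*))) = sqrt(2π / (54n)) = sqrt(π/(27n)).
This is exact: substituting u = (x − 11)·sqrt(27n) gives I(n) = (1/sqrt(27n)) ∫_{−∞}^{∞} e^(−u^2) du = sqrt(π/(27n)).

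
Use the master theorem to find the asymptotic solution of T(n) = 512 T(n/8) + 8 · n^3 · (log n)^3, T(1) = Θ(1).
T(n) = Θ(n^3 · (log n)^4)

Here log_8 512 = 3 and f(n) = 8 · n^3 · (log n)^3 = Θ(n^(log_8 512) · (log n)^3). This is the extended Case 2 of the master theorem (f matches the critical exponent up to log factors), giving T(n) = Θ(n^(log_8 512) · (log n)^(3+1)) = Θ(n^3 · (log n)^4).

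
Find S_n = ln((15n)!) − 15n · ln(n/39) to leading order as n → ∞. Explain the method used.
S_n ~ 15n · (ln 585 − 1) + O(ln n)

Stirling: ln((15n)!) = 15n ln(15n) − 15n + O(ln n).
  S_n = 15n ln(15n) − 15n − 15n ln(n/39) + O(ln n)
      = 15n ln(15n) − 15n ln n + 15n ln 39 − 15n + O(ln n)
      = 15n ln 15 + 15n ln 39 − 15n + O(ln n)
      = 15n (ln 585 − 1) + O(ln n).
Numerically ln(585) − 1 ≈ 5.3716.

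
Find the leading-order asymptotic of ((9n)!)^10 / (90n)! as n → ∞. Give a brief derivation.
((9n)!)^10/(90n)! ~ ((2π·9n)^(9/2) / sqrt(10)) · 10^(−10·9n)  →  0

Write N = 9n. Stirling: N! ~ sqrt(2π N)(N/e)^N and (10N)! ~ sqrt(2π·10N)·(10N/e)^(10N).
  (N!)^10/(10N)! ~ (2π N)^(10/2) (N/e)^(10N) / [sqrt(2π·10N) (10N/e)^(10N)]
     = (2π N)^(10/2) / sqrt(2π·10N) · (N/(10N))^(10N)
     = (2π N)^((10−1)/2) / sqrt(10) · 10^(−10N).
Since 10^10 > 1, the factor 10^(−10N) decays exponentially, so the ratio → 0. Substituting N = 9n gives the stated form.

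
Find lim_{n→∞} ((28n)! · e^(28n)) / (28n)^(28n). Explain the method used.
lim = ∞

Stirling: (28n)! ~ sqrt(2π·28n) · (28n/e)^(28n). Hence
  (28n)! · e^(28n) / (28n)^(28n) ~ sqrt(2π·28n) = sqrt(2π·28) · sqrt(n) → ∞.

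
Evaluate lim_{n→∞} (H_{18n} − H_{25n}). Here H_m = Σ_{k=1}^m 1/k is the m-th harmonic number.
lim = ln(18/25)

Euler-Maclaurin gives H_m = ln m + γ + 1/(2m) + O(1/m^2). The γ and O(1/m) terms cancel in the difference:
  H_{18n} − H_{25n} = ln(18n) − ln(25n) + O(1/n) = ln(18/25) + O(1/n).
Hence the limit is ln(18/25).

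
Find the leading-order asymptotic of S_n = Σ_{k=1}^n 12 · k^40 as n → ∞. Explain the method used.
S_n ~ 12 · n^41 / 41

By integral comparison (Euler-Maclaurin), Σ_{k=1}^n 12 · k^40 = 12 · ∫_0^n x^40 dx + O(n^40) = 12 · n^41/41 + O(n^40). (Equivalently, Faulhaber's formula gives the same leading term.)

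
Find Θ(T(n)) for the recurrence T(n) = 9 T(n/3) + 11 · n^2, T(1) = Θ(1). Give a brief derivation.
T(n) = Θ(n^2 log n)

log_3 9 = 2, and f(n) = 11 · n^2 = Θ(n^(log_3 9)). This is Case 2 of the master theorem: T(n) = Θ(f(n) · log n) = Θ(n^2 log n).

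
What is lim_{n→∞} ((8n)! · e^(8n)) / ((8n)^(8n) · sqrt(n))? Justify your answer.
lim = sqrt(2π·8)

Stirling: (8n)! ~ sqrt(2π·8n) · (8n/e)^(8n). Hence
  (8n)! · e^(8n) / (8n)^(8n) ~ sqrt(2π·8n).
Dividing by sqrt(n): sqrt(2π·8n) / sqrt(n) = sqrt(2π·8) · n^((1−1)/2), so the limit is sqrt(2π·8).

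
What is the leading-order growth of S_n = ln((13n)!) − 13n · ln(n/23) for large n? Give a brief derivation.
S_n ~ 13n · (ln 299 − 1) + O(ln n)

Stirling: ln((13n)!) = 13n ln(13n) − 13n + O(ln n).
  S_n = 13n ln(13n) − 13n − 13n ln(n/23) + O(ln n)
      = 13n ln(13n) − 13n ln n + 13n ln 23 − 13n + O(ln n)
      = 13n ln 13 + 13n ln 23 − 13n + O(ln n)
      = 13n (ln 299 − 1) + O(ln n).
Numerically ln(299) − 1 ≈ 4.7004.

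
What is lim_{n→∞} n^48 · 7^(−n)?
lim = 0

Exponentials with base > 1 dominate every fixed polynomial: for any fixed c, n^c / 7^n → 0 as n → ∞ (e.g. by the ratio test, or by writing 7^n = e^(n ln 7) and noting e^(n ln 7) / n^c → ∞). Hence n^48 · 7^(−n) = n^48 / 7^n → 0.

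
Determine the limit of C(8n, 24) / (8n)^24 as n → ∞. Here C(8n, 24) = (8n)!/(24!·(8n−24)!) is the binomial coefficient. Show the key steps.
lim = 1/24! = 1/620448401733239439360000

With N = 8n → ∞: C(N, 24) / N^24 = [N(N−1)…(N−23)] / (24! · N^24) = (1/24!) · 1 · (1 − 1/(8n)) · … · (1 − 23/(8n)). Each factor → 1 as N → ∞, so the limit is 1/24! = 1/620448401733239439360000.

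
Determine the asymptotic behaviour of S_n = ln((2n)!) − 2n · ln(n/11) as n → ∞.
S_n ~ 2n · (ln 22 − 1) + O(ln n)

Stirling: ln((2n)!) = 2n ln(2n) − 2n + O(ln n).
  S_n = 2n ln(2n) − 2n − 2n ln(n/11) + O(ln n)
      = 2n ln(2n) − 2n ln n + 2n ln 11 − 2n + O(ln n)
      = 2n ln 2 + 2n ln 11 − 2n + O(ln n)
      = 2n (ln 22 − 1) + O(ln n).
Numerically ln(22) − 1 ≈ 2.0910.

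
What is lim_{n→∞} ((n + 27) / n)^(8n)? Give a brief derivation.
lim = e^216

Rewrite as (1 + 27/n)^(8n). By the standard limit (1 + x/n)^n → e^x, we have (1 + 27/n)^n → e^27, and raising to the 8th power gives e^216.
More precisely, ln[(1 + 27/n)^(8n)] = 8n · ln(1 + 27/n) = 8n · (27/n + O(1/n^2)) = 216 + O(1/n) → 216.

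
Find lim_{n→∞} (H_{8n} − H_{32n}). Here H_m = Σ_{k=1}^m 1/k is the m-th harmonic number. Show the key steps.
lim = ln(8/32) = −ln 4

Euler-Maclaurin gives H_m = ln m + γ + 1/(2m) + O(1/m^2). The γ and O(1/m) terms cancel in the difference:
  H_{8n} − H_{32n} = ln(8n) − ln(32n) + O(1/n) = ln(8/32) + O(1/n).
Hence the limit is ln(8/32) = −ln 4.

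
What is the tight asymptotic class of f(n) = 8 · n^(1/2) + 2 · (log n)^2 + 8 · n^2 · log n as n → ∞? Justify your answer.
f(n) ∈ Θ(n^2 · log n)

Compare the terms by growth order. For large n, n^a · (log n)^b dominates n^a' · (log n)^b' iff a > a', or (a = a' and b > b'). Ranking the 3 terms shows the dominant one is 8 · n^2 · log n. Hence f(n) ∈ Θ(n^2 · log n).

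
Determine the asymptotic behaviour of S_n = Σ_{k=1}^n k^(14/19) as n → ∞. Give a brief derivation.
S_n ~ (19/33) · n^(33/19)

Integral comparison: Σ_{k=1}^n k^(14/19) = ∫_0^n x^(14/19) dx + O(n^(14/19)). The integral is n^(1 + 14/19) / (1 + 14/19) = n^((14+19)/19) / ((14+19)/19) = (19/33) · n^(33/19).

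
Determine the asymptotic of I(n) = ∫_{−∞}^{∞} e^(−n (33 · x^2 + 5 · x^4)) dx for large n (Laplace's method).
I(n) ~ sqrt(π/(33n))

φ(x) = 33 · x^2 + 5 · x^4 has its unique global minimum at x* = 0 (since φ'(x) = 66x + 20x^3 = 0 only at x = 0 for real x with both coefficients positive, and φ → ∞ as |x| → ∞). At x* = 0, φ(0) = 0 and φ''(0) = 66. Laplace's method then gives
  I(n) ~ sqrt(2π / (n · φ''(0))) · e^(−n φ(0)) = sqrt(2π / (66n)) = sqrt(π/(33n)).
The 5 · x^4 term contributes only at subleading order (an O(1/n) relative correction).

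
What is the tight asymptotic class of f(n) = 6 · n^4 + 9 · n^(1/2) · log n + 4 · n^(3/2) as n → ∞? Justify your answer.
f(n) ∈ Θ(n^4)

Compare the terms by growth order. For large n, n^a · (log n)^b dominates n^a' · (log n)^b' iff a > a', or (a = a' and b > b'). Ranking the 3 terms shows the dominant one is 6 · n^4. Hence f(n) ∈ Θ(n^4).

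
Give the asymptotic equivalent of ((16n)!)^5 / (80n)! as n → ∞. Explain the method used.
((16n)!)^5/(80n)! ~ ((2π·16n)^(4/2) / sqrt(5)) · 5^(−5·16n)  →  0

Write N = 16n. Stirling: N! ~ sqrt(2π N)(N/e)^N and (5N)! ~ sqrt(2π·5N)·(5N/e)^(5N).
  (N!)^5/(5N)! ~ (2π N)^(5/2) (N/e)^(5N) / [sqrt(2π·5N) (5N/e)^(5N)]
     = (2π N)^(5/2) / sqrt(2π·5N) · (N/(5N))^(5N)
     = (2π N)^((5−1)/2) / sqrt(5) · 5^(−5N).
Since 5^5 > 1, the factor 5^(−5N) decays exponentially, so the ratio → 0. Substituting N = 16n gives the stated form.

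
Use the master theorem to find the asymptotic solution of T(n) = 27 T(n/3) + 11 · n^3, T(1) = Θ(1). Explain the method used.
T(n) = Θ(n^3 log n)

log_3 27 = 3, and f(n) = 11 · n^3 = Θ(n^(log_3 27)). This is Case 2 of the master theorem: T(n) = Θ(f(n) · log n) = Θ(n^3 log n).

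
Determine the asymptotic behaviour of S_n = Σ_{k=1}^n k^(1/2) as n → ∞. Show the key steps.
S_n ~ (2/3) · n^(3/2)

Integral comparison: Σ_{k=1}^n k^(1/2) = ∫_0^n x^(1/2) dx + O(n^(1/2)). The integral is n^(1 + 1/2) / (1 + 1/2) = n^((1+2)/2) / ((1+2)/2) = (2/3) · n^(3/2).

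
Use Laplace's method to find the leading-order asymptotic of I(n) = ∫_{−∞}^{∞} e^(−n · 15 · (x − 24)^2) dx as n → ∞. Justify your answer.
I(n) = sqrt(π/(15n))

Here φ(x) = 15 · (x − 24)^2 has its unique minimum at x* = 24 with φ(x*) = 0 and φ''(x*) = 30. Laplace's method gives
  I(n) ~ e^(−n φ(x*)) · sqrt(2π / (n · φ''(x*))) = sqrt(2π / (30n)) = sqrt(π/(15n)).
This is exact: substituting u = (x − 24)·sqrt(15n) gives I(n) = (1/sqrt(15n)) ∫_{−∞}^{∞} e^(−u^2) du = sqrt(π/(15n)).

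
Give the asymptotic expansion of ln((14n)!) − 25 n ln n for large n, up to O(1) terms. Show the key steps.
ln((14n)!) − 25 n ln n = −11 n ln n + 14(ln 14 − 1) n + (1/2) ln(2π·14n) + O(1/n)

Stirling: ln((14n)!) = 14n ln(14n) − 14n + (1/2) ln(2π·14n) + O(1/n).
Expand 14n ln(14n) = 14n (ln n + ln 14) = 14n ln n + 14n ln 14.
Subtract 25n ln n: leading term is (14 − 25) n ln n = −11 n ln n. The next term is 14n ln 14 − 14n = 14(ln 14 − 1) n. Then the (1/2) ln(2π·14n) correction.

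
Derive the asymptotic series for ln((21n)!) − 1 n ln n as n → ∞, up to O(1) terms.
ln((21n)!) − 1 n ln n = 20 n ln n + 21(ln 21 − 1) n + (1/2) ln(2π·21n) + O(1/n)

Stirling: ln((21n)!) = 21n ln(21n) − 21n + (1/2) ln(2π·21n) + O(1/n).
Expand 21n ln(21n) = 21n (ln n + ln 21) = 21n ln n + 21n ln 21.
Subtract 1n ln n: leading term is (21 − 1) n ln n = 20 n ln n. The next term is 21n ln 21 − 21n = 21(ln 21 − 1) n. Then the (1/2) ln(2π·21n) correction.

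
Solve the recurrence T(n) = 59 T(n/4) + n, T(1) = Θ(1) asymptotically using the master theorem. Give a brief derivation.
T(n) = Θ(n^(log_4 59))

Master theorem: compare f(n) = n to n^(log_4 59) where log_4 59 ≈ 2.941. Since 1 < log_4 59, we have f(n) = O(n^(log_4 59 − ε)) for some ε > 0 — Case 1. Hence T(n) = Θ(n^(log_4 59)).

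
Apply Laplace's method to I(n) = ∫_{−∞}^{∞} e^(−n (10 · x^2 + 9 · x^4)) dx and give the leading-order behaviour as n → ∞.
I(n) ~ sqrt(π/(10n))

φ(x) = 10 · x^2 + 9 · x^4 has its unique global minimum at x* = 0 (since φ'(x) = 20x + 36x^3 = 0 only at x = 0 for real x with both coefficients positive, and φ → ∞ as |x| → ∞). At x* = 0, φ(0) = 0 and φ''(0) = 20. Laplace's method then gives
  I(n) ~ sqrt(2π / (n · φ''(0))) · e^(−n φ(0)) = sqrt(2π / (20n)) = sqrt(π/(10n)).
The 9 · x^4 term contributes only at subleading order (an O(1/n) relative correction).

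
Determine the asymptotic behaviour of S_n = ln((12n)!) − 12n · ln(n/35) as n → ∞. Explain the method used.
S_n ~ 12n · (ln 420 − 1) + O(ln n)

Stirling: ln((12n)!) = 12n ln(12n) − 12n + O(ln n).
  S_n = 12n ln(12n) − 12n − 12n ln(n/35) + O(ln n)
      = 12n ln(12n) − 12n ln n + 12n ln 35 − 12n + O(ln n)
      = 12n ln 12 + 12n ln 35 − 12n + O(ln n)
      = 12n (ln 420 − 1) + O(ln n).
Numerically ln(420) − 1 ≈ 5.0403.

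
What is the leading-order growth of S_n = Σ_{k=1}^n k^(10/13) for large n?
S_n ~ (13/23) · n^(23/13)

Integral comparison: Σ_{k=1}^n k^(10/13) = ∫_0^n x^(10/13) dx + O(n^(10/13)). The integral is n^(1 + 10/13) / (1 + 10/13) = n^((10+13)/13) / ((10+13)/13) = (13/23) · n^(23/13).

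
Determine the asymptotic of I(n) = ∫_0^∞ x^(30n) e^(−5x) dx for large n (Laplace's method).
I(n) ~ (sqrt(2π·30n) / 5) · (30n/(5e))^(30n)

Write the integrand as exp(30n ln x − 5x) and set f(x) = 30n ln x − 5x. Then f'(x) = 30n/x − 5 = 0 at x* = 30n/5, and f''(x*) = −30n/x*^2 = −5^2/(30n). Laplace's method (interior maximum) gives
  I(n) ~ e^(f(x*)) · sqrt(2π / |f''(x*)|)
        = exp(30n ln(30n/5) − 30n) · sqrt(2π · 30n / 5^2)
        = (30n/5)^(30n) e^(−30n) · sqrt(2π·30n) / 5
        = (sqrt(2π·30n) / 5) · (30n/(5e))^(30n).
This matches Γ(30n+1)/5^(30n+1) with Stirling applied to Γ.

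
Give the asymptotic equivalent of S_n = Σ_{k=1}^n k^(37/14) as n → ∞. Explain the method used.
S_n ~ (14/51) · n^(51/14)

Integral comparison: Σ_{k=1}^n k^(37/14) = ∫_0^n x^(37/14) dx + O(n^(37/14)). The integral is n^(1 + 37/14) / (1 + 37/14) = n^((37+14)/14) / ((37+14)/14) = (14/51) · n^(51/14).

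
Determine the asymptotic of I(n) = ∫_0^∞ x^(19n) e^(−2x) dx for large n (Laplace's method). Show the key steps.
I(n) ~ (sqrt(2π·19n) / 2) · (19n/(2e))^(19n)

Write the integrand as exp(19n ln x − 2x) and set f(x) = 19n ln x − 2x. Then f'(x) = 19n/x − 2 = 0 at x* = 19n/2, and f''(x*) = −19n/x*^2 = −2^2/(19n). Laplace's method (interior maximum) gives
  I(n) ~ e^(f(x*)) · sqrt(2π / |f''(x*)|)
        = exp(19n ln(19n/2) − 19n) · sqrt(2π · 19n / 2^2)
        = (19n/2)^(19n) e^(−19n) · sqrt(2π·19n) / 2
        = (sqrt(2π·19n) / 2) · (19n/(2e))^(19n).
This matches Γ(19n+1)/2^(19n+1) with Stirling applied to Γ.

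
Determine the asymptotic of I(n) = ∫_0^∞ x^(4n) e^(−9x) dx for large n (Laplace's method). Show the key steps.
I(n) ~ (sqrt(2π·4n) / 9) · (4n/(9e))^(4n)

Write the integrand as exp(4n ln x − 9x) and set f(x) = 4n ln x − 9x. Then f'(x) = 4n/x − 9 = 0 at x* = 4n/9, and f''(x*) = −4n/x*^2 = −9^2/(4n). Laplace's method (interior maximum) gives
  I(n) ~ e^(f(x*)) · sqrt(2π / |f''(x*)|)
        = exp(4n ln(4n/9) − 4n) · sqrt(2π · 4n / 9^2)
        = (4n/9)^(4n) e^(−4n) · sqrt(2π·4n) / 9
        = (sqrt(2π·4n) / 9) · (4n/(9e))^(4n).
This matches Γ(4n+1)/9^(4n+1) with Stirling applied to Γ.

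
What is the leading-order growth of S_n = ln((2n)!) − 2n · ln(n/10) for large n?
S_n ~ 2n · (ln 20 − 1) + O(ln n)

Stirling: ln((2n)!) = 2n ln(2n) − 2n + O(ln n).
  S_n = 2n ln(2n) − 2n − 2n ln(n/10) + O(ln n)
      = 2n ln(2n) − 2n ln n + 2n ln 10 − 2n + O(ln n)
      = 2n ln 2 + 2n ln 10 − 2n + O(ln n)
      = 2n (ln 20 − 1) + O(ln n).
Numerically ln(20) − 1 ≈ 1.9957.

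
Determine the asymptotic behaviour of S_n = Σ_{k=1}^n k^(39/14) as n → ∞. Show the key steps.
S_n ~ (14/53) · n^(53/14)

Integral comparison: Σ_{k=1}^n k^(39/14) = ∫_0^n x^(39/14) dx + O(n^(39/14)). The integral is n^(1 + 39/14) / (1 + 39/14) = n^((39+14)/14) / ((39+14)/14) = (14/53) · n^(53/14).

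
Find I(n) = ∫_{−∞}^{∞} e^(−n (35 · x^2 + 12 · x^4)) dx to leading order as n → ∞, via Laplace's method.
I(n) ~ sqrt(π/(35n))

φ(x) = 35 · x^2 + 12 · x^4 has its unique global minimum at x* = 0 (since φ'(x) = 70x + 48x^3 = 0 only at x = 0 for real x with both coefficients positive, and φ → ∞ as |x| → ∞). At x* = 0, φ(0) = 0 and φ''(0) = 70. Laplace's method then gives
  I(n) ~ sqrt(2π / (n · φ''(0))) · e^(−n φ(0)) = sqrt(2π / (70n)) = sqrt(π/(35n)).
The 12 · x^4 term contributes only at subleading order (an O(1/n) relative correction).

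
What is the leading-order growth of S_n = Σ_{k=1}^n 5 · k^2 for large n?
S_n ~ 5 · n^3 / 3

By integral comparison (Euler-Maclaurin), Σ_{k=1}^n 5 · k^2 = 5 · ∫_0^n x^2 dx + O(n^2) = 5 · n^3/3 + O(n^2). (Equivalently, Faulhaber's formula gives the same leading term.)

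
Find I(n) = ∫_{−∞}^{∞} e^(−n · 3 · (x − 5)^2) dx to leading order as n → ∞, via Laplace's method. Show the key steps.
I(n) = sqrt(π/(3n))

Here φ(x) = 3 · (x − 5)^2 has its unique minimum at x* = 5 with φ(x*) = 0 and φ''(x*) = 6. Laplace's method gives
  I(n) ~ e^(−n φ(x*)) · sqrt(2π / (n · φ''(x*))) = sqrt(2π / (6n)) = sqrt(π/(3n)).
This is exact: substituting u = (x − 5)·sqrt(3n) gives I(n) = (1/sqrt(3n)) ∫_{−∞}^{∞} e^(−u^2) du = sqrt(π/(3n)).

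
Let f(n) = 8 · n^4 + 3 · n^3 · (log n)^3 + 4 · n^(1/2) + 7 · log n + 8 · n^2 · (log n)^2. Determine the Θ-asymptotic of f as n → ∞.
f(n) ∈ Θ(n^4)

Compare the terms by growth order. For large n, n^a · (log n)^b dominates n^a' · (log n)^b' iff a > a', or (a = a' and b > b'). Ranking the 5 terms shows the dominant one is 8 · n^4. Hence f(n) ∈ Θ(n^4).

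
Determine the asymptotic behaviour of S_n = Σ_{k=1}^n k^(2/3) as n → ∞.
S_n ~ (3/5) · n^(5/3)

Integral comparison: Σ_{k=1}^n k^(2/3) = ∫_0^n x^(2/3) dx + O(n^(2/3)). The integral is n^(1 + 2/3) / (1 + 2/3) = n^((2+3)/3) / ((2+3)/3) = (3/5) · n^(5/3).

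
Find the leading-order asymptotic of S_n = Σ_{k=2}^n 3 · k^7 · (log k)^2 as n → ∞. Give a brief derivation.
S_n ~ 3 · n^8 · (log n)^2 / 8

By integral comparison, S_n = ∫_1^n 3 · x^7 · (log x)^2 dx + O(n^7 · (log n)^2). For the integral, the leading term of ∫_1^n x^7 (log x)^2 dx is n^8/8 · (log n)^2 (by repeated integration by parts; each step lowers the log-exponent and produces a relatively O(1/log n) correction). Hence S_n ~ 3 · n^8 · (log n)^2 / 8.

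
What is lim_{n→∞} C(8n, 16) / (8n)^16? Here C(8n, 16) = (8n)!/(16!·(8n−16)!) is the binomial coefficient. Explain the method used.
lim = 1/16! = 1/20922789888000

With N = 8n → ∞: C(N, 16) / N^16 = [N(N−1)…(N−15)] / (16! · N^16) = (1/16!) · 1 · (1 − 1/(8n)) · … · (1 − 15/(8n)). Each factor → 1 as N → ∞, so the limit is 1/16! = 1/20922789888000.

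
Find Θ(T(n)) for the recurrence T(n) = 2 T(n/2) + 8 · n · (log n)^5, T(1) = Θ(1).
T(n) = Θ(n · (log n)^6)

Here log_2 2 = 1 and f(n) = 8 · n · (log n)^5 = Θ(n^(log_2 2) · (log n)^5). This is the extended Case 2 of the master theorem (f matches the critical exponent up to log factors), giving T(n) = Θ(n^(log_2 2) · (log n)^(5+1)) = Θ(n · (log n)^6).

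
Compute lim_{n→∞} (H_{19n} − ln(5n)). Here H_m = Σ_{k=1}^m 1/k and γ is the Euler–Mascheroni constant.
lim = ln(19/5) + γ

By Euler-Maclaurin, H_m = ln m + γ + O(1/m). So
  H_{19n} − ln(5n) = ln(19n) + γ − ln(5n) + O(1/n)
                       = ln(19/5) + γ + O(1/n).
Hence the limit is ln(19/5) + γ.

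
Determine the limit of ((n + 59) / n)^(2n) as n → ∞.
lim = e^118

Rewrite as (1 + 59/n)^(2n). By the standard limit (1 + x/n)^n → e^x, we have (1 + 59/n)^n → e^59, and raising to the 2nd power gives e^118.
More precisely, ln[(1 + 59/n)^(2n)] = 2n · ln(1 + 59/n) = 2n · (59/n + O(1/n^2)) = 118 + O(1/n) → 118.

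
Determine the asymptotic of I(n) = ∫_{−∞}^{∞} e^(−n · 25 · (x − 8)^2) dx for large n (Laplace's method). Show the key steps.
I(n) = sqrt(π/(25n))

Here φ(x) = 25 · (x − 8)^2 has its unique minimum at x* = 8 with φ(x*) = 0 and φ''(x*) = 50. Laplace's method gives
  I(n) ~ e^(−n φ(x*)) · sqrt(2π / (n · φ''(x*))) = sqrt(2π / (50n)) = sqrt(π/(25n)).
This is exact: substituting u = (x − 8)·sqrt(25n) gives I(n) = (1/sqrt(25n)) ∫_{−∞}^{∞} e^(−u^2) du = sqrt(π/(25n)).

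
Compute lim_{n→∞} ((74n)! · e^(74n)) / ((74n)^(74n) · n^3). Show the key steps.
lim = 0

Stirling: (74n)! ~ sqrt(2π·74n) · (74n/e)^(74n). Hence
  (74n)! · e^(74n) / (74n)^(74n) ~ sqrt(2π·74n).
Dividing by n^3: sqrt(2π·74n) / n^3 = sqrt(2π·74) · n^((1−6)/2), so the expression behaves like sqrt(2π·74) · n^((1−6)/2) → 0.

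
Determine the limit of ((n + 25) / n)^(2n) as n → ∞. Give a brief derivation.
lim = e^50

Rewrite as (1 + 25/n)^(2n). By the standard limit (1 + x/n)^n → e^x, we have (1 + 25/n)^n → e^25, and raising to the 2nd power gives e^50.
More precisely, ln[(1 + 25/n)^(2n)] = 2n · ln(1 + 25/n) = 2n · (25/n + O(1/n^2)) = 50 + O(1/n) → 50.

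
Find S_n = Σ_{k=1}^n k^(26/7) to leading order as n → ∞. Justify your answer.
S_n ~ (7/33) · n^(33/7)

Integral comparison: Σ_{k=1}^n k^(26/7) = ∫_0^n x^(26/7) dx + O(n^(26/7)). The integral is n^(1 + 26/7) / (1 + 26/7) = n^((26+7)/7) / ((26+7)/7) = (7/33) · n^(33/7).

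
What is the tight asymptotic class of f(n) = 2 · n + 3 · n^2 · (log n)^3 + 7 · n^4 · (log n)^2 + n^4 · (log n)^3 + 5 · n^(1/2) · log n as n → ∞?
f(n) ∈ Θ(n^4 · (log n)^3)

Compare the terms by growth order. For large n, n^a · (log n)^b dominates n^a' · (log n)^b' iff a > a', or (a = a' and b > b'). Ranking the 5 terms shows the dominant one is n^4 · (log n)^3. Hence f(n) ∈ Θ(n^4 · (log n)^3).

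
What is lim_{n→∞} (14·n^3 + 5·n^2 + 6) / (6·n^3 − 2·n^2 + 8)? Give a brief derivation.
lim = 14/6 = 7/3

For large n the leading n^3 terms dominate both numerator and denominator. Dividing top and bottom by n^3, every other term tends to 0, leaving 14/6 = 7/3.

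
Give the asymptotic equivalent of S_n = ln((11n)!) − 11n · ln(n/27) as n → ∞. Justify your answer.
S_n ~ 11n · (ln 297 − 1) + O(ln n)

Stirling: ln((11n)!) = 11n ln(11n) − 11n + O(ln n).
  S_n = 11n ln(11n) − 11n − 11n ln(n/27) + O(ln n)
      = 11n ln(11n) − 11n ln n + 11n ln 27 − 11n + O(ln n)
      = 11n ln 11 + 11n ln 27 − 11n + O(ln n)
      = 11n (ln 297 − 1) + O(ln n).
Numerically ln(297) − 1 ≈ 4.6937.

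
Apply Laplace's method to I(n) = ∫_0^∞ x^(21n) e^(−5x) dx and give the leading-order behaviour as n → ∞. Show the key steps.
I(n) ~ (sqrt(2π·21n) / 5) · (21n/(5e))^(21n)

Write the integrand as exp(21n ln x − 5x) and set f(x) = 21n ln x − 5x. Then f'(x) = 21n/x − 5 = 0 at x* = 21n/5, and f''(x*) = −21n/x*^2 = −5^2/(21n). Laplace's method (interior maximum) gives
  I(n) ~ e^(f(x*)) · sqrt(2π / |f''(x*)|)
        = exp(21n ln(21n/5) − 21n) · sqrt(2π · 21n / 5^2)
        = (21n/5)^(21n) e^(−21n) · sqrt(2π·21n) / 5
        = (sqrt(2π·21n) / 5) · (21n/(5e))^(21n).
This matches Γ(21n+1)/5^(21n+1) with Stirling applied to Γ.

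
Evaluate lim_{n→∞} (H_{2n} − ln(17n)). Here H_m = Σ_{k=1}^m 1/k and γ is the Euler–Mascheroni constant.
lim = ln(2/17) + γ

By Euler-Maclaurin, H_m = ln m + γ + O(1/m). So
  H_{2n} − ln(17n) = ln(2n) + γ − ln(17n) + O(1/n)
                       = ln(2/17) + γ + O(1/n).
Hence the limit is ln(2/17) + γ.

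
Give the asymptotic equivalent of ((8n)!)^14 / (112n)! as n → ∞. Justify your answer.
((8n)!)^14/(112n)! ~ ((2π·8n)^(13/2) / sqrt(14)) · 14^(−14·8n)  →  0

Write N = 8n. Stirling: N! ~ sqrt(2π N)(N/e)^N and (14N)! ~ sqrt(2π·14N)·(14N/e)^(14N).
  (N!)^14/(14N)! ~ (2π N)^(14/2) (N/e)^(14N) / [sqrt(2π·14N) (14N/e)^(14N)]
     = (2π N)^(14/2) / sqrt(2π·14N) · (N/(14N))^(14N)
     = (2π N)^((14−1)/2) / sqrt(14) · 14^(−14N).
Since 14^14 > 1, the factor 14^(−14N) decays exponentially, so the ratio → 0. Substituting N = 8n gives the stated form.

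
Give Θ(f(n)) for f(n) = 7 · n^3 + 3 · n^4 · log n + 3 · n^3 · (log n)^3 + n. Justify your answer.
f(n) ∈ Θ(n^4 · log n)

Compare the terms by growth order. For large n, n^a · (log n)^b dominates n^a' · (log n)^b' iff a > a', or (a = a' and b > b'). Ranking the 4 terms shows the dominant one is 3 · n^4 · log n. Hence f(n) ∈ Θ(n^4 · log n).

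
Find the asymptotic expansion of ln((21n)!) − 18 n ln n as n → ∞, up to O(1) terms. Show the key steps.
ln((21n)!) − 18 n ln n = 3 n ln n + 21(ln 21 − 1) n + (1/2) ln(2π·21n) + O(1/n)

Stirling: ln((21n)!) = 21n ln(21n) − 21n + (1/2) ln(2π·21n) + O(1/n).
Expand 21n ln(21n) = 21n (ln n + ln 21) = 21n ln n + 21n ln 21.
Subtract 18n ln n: leading term is (21 − 18) n ln n = 3 n ln n. The next term is 21n ln 21 − 21n = 21(ln 21 − 1) n. Then the (1/2) ln(2π·21n) correction.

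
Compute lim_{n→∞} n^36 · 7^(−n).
lim = 0

Exponentials with base > 1 dominate every fixed polynomial: for any fixed c, n^c / 7^n → 0 as n → ∞ (e.g. by the ratio test, or by writing 7^n = e^(n ln 7) and noting e^(n ln 7) / n^c → ∞). Hence n^36 · 7^(−n) = n^36 / 7^n → 0.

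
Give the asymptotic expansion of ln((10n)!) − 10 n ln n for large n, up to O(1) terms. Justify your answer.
ln((10n)!) − 10 n ln n = 10(ln 10 − 1) n + (1/2) ln(2π·10n) + O(1/n)

Stirling: ln((10n)!) = 10n ln(10n) − 10n + (1/2) ln(2π·10n) + O(1/n).
Since 10n ln(10n) = 10n ln n + 10n ln 10, subtracting 10n ln n cancels the n ln n term exactly. What remains is 10(ln 10 − 1) n + (1/2) ln(2π·10n) + O(1/n).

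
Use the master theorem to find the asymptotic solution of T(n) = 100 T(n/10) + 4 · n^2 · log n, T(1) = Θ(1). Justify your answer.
T(n) = Θ(n^2 · (log n)^2)

Here log_10 100 = 2 and f(n) = 4 · n^2 · log n = Θ(n^(log_10 100) · (log n)^1). This is the extended Case 2 of the master theorem (f matches the critical exponent up to log factors), giving T(n) = Θ(n^(log_10 100) · (log n)^(1+1)) = Θ(n^2 · (log n)^2).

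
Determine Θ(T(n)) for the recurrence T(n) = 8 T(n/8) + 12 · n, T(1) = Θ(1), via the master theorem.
T(n) = Θ(n log n)

log_8 8 = 1, and f(n) = 12 · n = Θ(n^(log_8 8)). This is Case 2 of the master theorem: T(n) = Θ(f(n) · log n) = Θ(n log n).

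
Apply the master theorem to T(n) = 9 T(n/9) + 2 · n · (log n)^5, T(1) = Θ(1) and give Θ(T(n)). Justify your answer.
T(n) = Θ(n · (log n)^6)

Here log_9 9 = 1 and f(n) = 2 · n · (log n)^5 = Θ(n^(log_9 9) · (log n)^5). This is the extended Case 2 of the master theorem (f matches the critical exponent up to log factors), giving T(n) = Θ(n^(log_9 9) · (log n)^(5+1)) = Θ(n · (log n)^6).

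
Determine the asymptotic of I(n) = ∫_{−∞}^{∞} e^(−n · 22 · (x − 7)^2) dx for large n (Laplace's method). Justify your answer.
I(n) = sqrt(π/(22n))

Here φ(x) = 22 · (x − 7)^2 has its unique minimum at x* = 7 with φ(x*) = 0 and φ''(x*) = 44. Laplace's method gives
  I(n) ~ e^(−n φ(x*)) · sqrt(2π / (n · φ''(x*))) = sqrt(2π / (44n)) = sqrt(π/(22n)).
This is exact: substituting u = (x − 7)·sqrt(22n) gives I(n) = (1/sqrt(22n)) ∫_{−∞}^{∞} e^(−u^2) du = sqrt(π/(22n)).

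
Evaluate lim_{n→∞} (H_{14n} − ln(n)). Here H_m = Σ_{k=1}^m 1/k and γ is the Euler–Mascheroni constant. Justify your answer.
lim = ln 14 + γ

By Euler-Maclaurin, H_m = ln m + γ + O(1/m). So
  H_{14n} − ln(n) = ln(14n) + γ − ln(n) + O(1/n)
                       = ln(14/1) + γ + O(1/n).
Hence the limit is ln(14/1) + γ.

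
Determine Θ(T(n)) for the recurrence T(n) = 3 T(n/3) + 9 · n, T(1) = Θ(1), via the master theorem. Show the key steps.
T(n) = Θ(n log n)

log_3 3 = 1, and f(n) = 9 · n = Θ(n^(log_3 3)). This is Case 2 of the master theorem: T(n) = Θ(f(n) · log n) = Θ(n log n).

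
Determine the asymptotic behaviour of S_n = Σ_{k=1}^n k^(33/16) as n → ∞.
S_n ~ (16/49) · n^(49/16)

Integral comparison: Σ_{k=1}^n k^(33/16) = ∫_0^n x^(33/16) dx + O(n^(33/16)). The integral is n^(1 + 33/16) / (1 + 33/16) = n^((33+16)/16) / ((33+16)/16) = (16/49) · n^(49/16).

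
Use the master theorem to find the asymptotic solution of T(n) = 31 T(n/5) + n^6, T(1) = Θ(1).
T(n) = Θ(n^6)

log_5 31 ≈ 2.134. f(n) = n^6 dominates n^(log_5 31) since 6 > 2.134, and the regularity condition a·f(n/b) = 31·(n/5)^6 = (31/15625)·n^6 ≤ c·f(n) holds with c = 31/15625 ≈ 0.00198 < 1. So this is Case 3: T(n) = Θ(f(n)) = Θ(n^6).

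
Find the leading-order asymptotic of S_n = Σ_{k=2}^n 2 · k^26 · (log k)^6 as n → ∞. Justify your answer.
S_n ~ 2 · n^27 · (log n)^6 / 27

By integral comparison, S_n = ∫_1^n 2 · x^26 · (log x)^6 dx + O(n^26 · (log n)^6). For the integral, the leading term of ∫_1^n x^26 (log x)^6 dx is n^27/27 · (log n)^6 (by repeated integration by parts; each step lowers the log-exponent and produces a relatively O(1/log n) correction). Hence S_n ~ 2 · n^27 · (log n)^6 / 27.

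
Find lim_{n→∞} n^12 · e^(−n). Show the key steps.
lim = 0

Exponentials with base > 1 dominate every fixed polynomial: for any fixed c, n^c / e^n → 0 as n → ∞ (e.g. by the ratio test, or since e^n grows faster than any power of n). Hence n^12 · e^(−n) = n^12 / e^n → 0.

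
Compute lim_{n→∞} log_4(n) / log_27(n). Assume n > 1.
lim = ln(27) / ln(4) = log_4(27)

Change of base: log_4(n) = ln n / ln 4 and log_27(n) = ln n / ln 27. The ratio is (ln n / ln 4) · (ln 27 / ln n) = ln 27 / ln 4, a constant independent of n. So the limit is ln 27 / ln 4 = log_4(27).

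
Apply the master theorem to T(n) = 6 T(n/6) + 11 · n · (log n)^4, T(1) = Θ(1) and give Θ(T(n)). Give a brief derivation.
T(n) = Θ(n · (log n)^5)

Here log_6 6 = 1 and f(n) = 11 · n · (log n)^4 = Θ(n^(log_6 6) · (log n)^4). This is the extended Case 2 of the master theorem (f matches the critical exponent up to log factors), giving T(n) = Θ(n^(log_6 6) · (log n)^(4+1)) = Θ(n · (log n)^5).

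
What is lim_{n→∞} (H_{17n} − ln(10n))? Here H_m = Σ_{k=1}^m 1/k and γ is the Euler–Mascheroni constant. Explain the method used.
lim = ln(17/10) + γ

By Euler-Maclaurin, H_m = ln m + γ + O(1/m). So
  H_{17n} − ln(10n) = ln(17n) + γ − ln(10n) + O(1/n)
                       = ln(17/10) + γ + O(1/n).
Hence the limit is ln(17/10) + γ.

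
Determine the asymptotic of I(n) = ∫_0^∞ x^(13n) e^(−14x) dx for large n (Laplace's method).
I(n) ~ (sqrt(2π·13n) / 14) · (13n/(14e))^(13n)

Write the integrand as exp(13n ln x − 14x) and set f(x) = 13n ln x − 14x. Then f'(x) = 13n/x − 14 = 0 at x* = 13n/14, and f''(x*) = −13n/x*^2 = −14^2/(13n). Laplace's method (interior maximum) gives
  I(n) ~ e^(f(x*)) · sqrt(2π / |f''(x*)|)
        = exp(13n ln(13n/14) − 13n) · sqrt(2π · 13n / 14^2)
        = (13n/14)^(13n) e^(−13n) · sqrt(2π·13n) / 14
        = (sqrt(2π·13n) / 14) · (13n/(14e))^(13n).
This matches Γ(13n+1)/14^(13n+1) with Stirling applied to Γ.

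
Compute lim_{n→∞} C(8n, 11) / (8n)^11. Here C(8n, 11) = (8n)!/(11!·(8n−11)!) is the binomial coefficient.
lim = 1/11! = 1/39916800

With N = 8n → ∞: C(N, 11) / N^11 = [N(N−1)…(N−10)] / (11! · N^11) = (1/11!) · 1 · (1 − 1/(8n)) · … · (1 − 10/(8n)). Each factor → 1 as N → ∞, so the limit is 1/11! = 1/39916800.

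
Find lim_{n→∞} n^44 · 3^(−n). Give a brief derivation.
lim = 0

Exponentials with base > 1 dominate every fixed polynomial: for any fixed c, n^c / 3^n → 0 as n → ∞ (e.g. by the ratio test, or by writing 3^n = e^(n ln 3) and noting e^(n ln 3) / n^c → ∞). Hence n^44 · 3^(−n) = n^44 / 3^n → 0.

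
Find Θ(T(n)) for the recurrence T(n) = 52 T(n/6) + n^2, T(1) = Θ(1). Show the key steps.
T(n) = Θ(n^(log_6 52))

Master theorem: compare f(n) = n^2 to n^(log_6 52) where log_6 52 ≈ 2.205. Since 2 < log_6 52, we have f(n) = O(n^(log_6 52 − ε)) for some ε > 0 — Case 1. Hence T(n) = Θ(n^(log_6 52)).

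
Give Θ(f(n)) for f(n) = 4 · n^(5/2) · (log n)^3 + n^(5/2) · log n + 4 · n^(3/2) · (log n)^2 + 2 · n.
f(n) ∈ Θ(n^(5/2) · (log n)^3)

Compare the terms by growth order. For large n, n^a · (log n)^b dominates n^a' · (log n)^b' iff a > a', or (a = a' and b > b'). Ranking the 4 terms shows the dominant one is 4 · n^(5/2) · (log n)^3. Hence f(n) ∈ Θ(n^(5/2) · (log n)^3).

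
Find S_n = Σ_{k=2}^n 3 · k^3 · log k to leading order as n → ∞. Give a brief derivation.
S_n ~ 3 · n^4 log n / 4 − 3 · n^4 / 16

By integral comparison, S_n = ∫_1^n 3 · x^3 · log x dx + O(n^3 · log n). For the integral, ∫ x^3 log x dx = n^4 log n / 4 − n^4/16 (integration by parts). Hence S_n ~ 3 · n^4 log n / 4 − 3 · n^4 / 16.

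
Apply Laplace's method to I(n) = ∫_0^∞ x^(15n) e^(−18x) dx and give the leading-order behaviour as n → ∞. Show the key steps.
I(n) ~ (sqrt(2π·15n) / 18) · (15n/(18e))^(15n)

Write the integrand as exp(15n ln x − 18x) and set f(x) = 15n ln x − 18x. Then f'(x) = 15n/x − 18 = 0 at x* = 15n/18, and f''(x*) = −15n/x*^2 = −18^2/(15n). Laplace's method (interior maximum) gives
  I(n) ~ e^(f(x*)) · sqrt(2π / |f''(x*)|)
        = exp(15n ln(15n/18) − 15n) · sqrt(2π · 15n / 18^2)
        = (15n/18)^(15n) e^(−15n) · sqrt(2π·15n) / 18
        = (sqrt(2π·15n) / 18) · (15n/(18e))^(15n).
This matches Γ(15n+1)/18^(15n+1) with Stirling applied to Γ.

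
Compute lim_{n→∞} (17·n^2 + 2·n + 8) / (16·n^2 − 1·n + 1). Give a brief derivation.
lim = 17/16

For large n the leading n^2 terms dominate both numerator and denominator. Dividing top and bottom by n^2, every other term tends to 0, leaving 17/16.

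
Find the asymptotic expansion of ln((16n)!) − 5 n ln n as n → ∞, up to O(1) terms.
ln((16n)!) − 5 n ln n = 11 n ln n + 16(ln 16 − 1) n + (1/2) ln(2π·16n) + O(1/n)

Stirling: ln((16n)!) = 16n ln(16n) − 16n + (1/2) ln(2π·16n) + O(1/n).
Expand 16n ln(16n) = 16n (ln n + ln 16) = 16n ln n + 16n ln 16.
Subtract 5n ln n: leading term is (16 − 5) n ln n = 11 n ln n. The next term is 16n ln 16 − 16n = 16(ln 16 − 1) n. Then the (1/2) ln(2π·16n) correction.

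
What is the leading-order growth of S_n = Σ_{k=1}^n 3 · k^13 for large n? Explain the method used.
S_n ~ 3 · n^14 / 14

By integral comparison (Euler-Maclaurin), Σ_{k=1}^n 3 · k^13 = 3 · ∫_0^n x^13 dx + O(n^13) = 3 · n^14/14 + O(n^13). (Equivalently, Faulhaber's formula gives the same leading term.)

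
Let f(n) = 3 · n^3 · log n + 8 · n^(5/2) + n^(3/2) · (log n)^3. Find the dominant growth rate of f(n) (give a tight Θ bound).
f(n) ∈ Θ(n^3 · log n)

Compare the terms by growth order. For large n, n^a · (log n)^b dominates n^a' · (log n)^b' iff a > a', or (a = a' and b > b'). Ranking the 3 terms shows the dominant one is 3 · n^3 · log n. Hence f(n) ∈ Θ(n^3 · log n).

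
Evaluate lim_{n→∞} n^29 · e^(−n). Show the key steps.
lim = 0

Exponentials with base > 1 dominate every fixed polynomial: for any fixed c, n^c / e^n → 0 as n → ∞ (e.g. by the ratio test, or since e^n grows faster than any power of n). Hence n^29 · e^(−n) = n^29 / e^n → 0.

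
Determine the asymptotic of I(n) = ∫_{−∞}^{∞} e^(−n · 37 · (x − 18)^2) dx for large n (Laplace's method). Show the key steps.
I(n) = sqrt(π/(37n))

Here φ(x) = 37 · (x − 18)^2 has its unique minimum at x* = 18 with φ(x*) = 0 and φ''(x*) = 74. Laplace's method gives
  I(n) ~ e^(−n φ(x*)) · sqrt(2π / (n · φ''(x*))) = sqrt(2π / (74n)) = sqrt(π/(37n)).
This is exact: substituting u = (x − 18)·sqrt(37n) gives I(n) = (1/sqrt(37n)) ∫_{−∞}^{∞} e^(−u^2) du = sqrt(π/(37n)).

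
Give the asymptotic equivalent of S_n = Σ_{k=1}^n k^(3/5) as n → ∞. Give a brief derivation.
S_n ~ (5/8) · n^(8/5)

Integral comparison: Σ_{k=1}^n k^(3/5) = ∫_0^n x^(3/5) dx + O(n^(3/5)). The integral is n^(1 + 3/5) / (1 + 3/5) = n^((3+5)/5) / ((3+5)/5) = (5/8) · n^(8/5).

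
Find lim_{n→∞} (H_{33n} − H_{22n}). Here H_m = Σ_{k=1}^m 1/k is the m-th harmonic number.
lim = ln(33/22) = ln(3/2)

Euler-Maclaurin gives H_m = ln m + γ + 1/(2m) + O(1/m^2). The γ and O(1/m) terms cancel in the difference:
  H_{33n} − H_{22n} = ln(33n) − ln(22n) + O(1/n) = ln(33/22) + O(1/n).
Hence the limit is ln(33/22) = ln(3/2).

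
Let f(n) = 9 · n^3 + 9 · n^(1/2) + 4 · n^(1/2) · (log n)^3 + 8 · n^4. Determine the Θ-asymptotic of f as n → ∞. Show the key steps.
f(n) ∈ Θ(n^4)

Compare the terms by growth order. For large n, n^a · (log n)^b dominates n^a' · (log n)^b' iff a > a', or (a = a' and b > b'). Ranking the 4 terms shows the dominant one is 8 · n^4. Hence f(n) ∈ Θ(n^4).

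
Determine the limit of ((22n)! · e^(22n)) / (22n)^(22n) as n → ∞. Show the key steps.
lim = ∞

Stirling: (22n)! ~ sqrt(2π·22n) · (22n/e)^(22n). Hence
  (22n)! · e^(22n) / (22n)^(22n) ~ sqrt(2π·22n) = sqrt(2π·22) · sqrt(n) → ∞.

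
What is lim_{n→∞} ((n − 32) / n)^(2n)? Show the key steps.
lim = e^(−64)

Rewrite as (1 − 32/n)^(2n). By the standard limit (1 + x/n)^n → e^x, we have (1 − 32/n)^n → e^(−32), and raising to the 2nd power gives e^(−64).
More precisely, ln[(1 − 32/n)^(2n)] = 2n · ln(1 − 32/n) = 2n · (-32/n + O(1/n^2)) = -64 + O(1/n) → -64.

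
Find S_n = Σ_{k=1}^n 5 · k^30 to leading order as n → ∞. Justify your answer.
S_n ~ 5 · n^31 / 31

By integral comparison (Euler-Maclaurin), Σ_{k=1}^n 5 · k^30 = 5 · ∫_0^n x^30 dx + O(n^30) = 5 · n^31/31 + O(n^30). (Equivalently, Faulhaber's formula gives the same leading term.)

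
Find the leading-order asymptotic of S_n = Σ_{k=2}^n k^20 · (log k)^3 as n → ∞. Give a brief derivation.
S_n ~ n^21 · (log n)^3 / 21

By integral comparison, S_n = ∫_1^n x^20 · (log x)^3 dx + O(n^20 · (log n)^3). For the integral, the leading term of ∫_1^n x^20 (log x)^3 dx is n^21/21 · (log n)^3 (by repeated integration by parts; each step lowers the log-exponent and produces a relatively O(1/log n) correction). Hence S_n ~ n^21 · (log n)^3 / 21.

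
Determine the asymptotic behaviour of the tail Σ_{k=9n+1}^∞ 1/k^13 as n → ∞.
Σ_{k>9n} 1/k^13 ~ 1/(12 · (9n)^12)

Compare to the integral: ∫_{9n}^∞ x^(−13) dx = [−x^(−12)/12]_{9n}^∞ = 1/((13−1)·(9n)^12). Euler-Maclaurin then gives
  Σ_{k>9n} 1/k^13 = ∫_{9n}^∞ dx/x^13 − 1/(2·(9n)^13) + O(1/(9n)^14).
(Equivalently this is ζ(13) − Σ_{k≤9n} 1/k^13.)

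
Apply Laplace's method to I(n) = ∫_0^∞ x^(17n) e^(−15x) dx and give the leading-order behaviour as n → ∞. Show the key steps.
I(n) ~ (sqrt(2π·17n) / 15) · (17n/(15e))^(17n)

Write the integrand as exp(17n ln x − 15x) and set f(x) = 17n ln x − 15x. Then f'(x) = 17n/x − 15 = 0 at x* = 17n/15, and f''(x*) = −17n/x*^2 = −15^2/(17n). Laplace's method (interior maximum) gives
  I(n) ~ e^(f(x*)) · sqrt(2π / |f''(x*)|)
        = exp(17n ln(17n/15) − 17n) · sqrt(2π · 17n / 15^2)
        = (17n/15)^(17n) e^(−17n) · sqrt(2π·17n) / 15
        = (sqrt(2π·17n) / 15) · (17n/(15e))^(17n).
This matches Γ(17n+1)/15^(17n+1) with Stirling applied to Γ.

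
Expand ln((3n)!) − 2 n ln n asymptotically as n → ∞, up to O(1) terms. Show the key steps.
ln((3n)!) − 2 n ln n = n ln n + 3(ln 3 − 1) n + (1/2) ln(2π·3n) + O(1/n)

Stirling: ln((3n)!) = 3n ln(3n) − 3n + (1/2) ln(2π·3n) + O(1/n).
Expand 3n ln(3n) = 3n (ln n + ln 3) = 3n ln n + 3n ln 3.
Subtract 2n ln n: leading term is (3 − 2) n ln n = n ln n. The next term is 3n ln 3 − 3n = 3(ln 3 − 1) n. Then the (1/2) ln(2π·3n) correction.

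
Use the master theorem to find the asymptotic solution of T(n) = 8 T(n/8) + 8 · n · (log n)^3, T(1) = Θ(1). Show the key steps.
T(n) = Θ(n · (log n)^4)

Here log_8 8 = 1 and f(n) = 8 · n · (log n)^3 = Θ(n^(log_8 8) · (log n)^3). This is the extended Case 2 of the master theorem (f matches the critical exponent up to log factors), giving T(n) = Θ(n^(log_8 8) · (log n)^(3+1)) = Θ(n · (log n)^4).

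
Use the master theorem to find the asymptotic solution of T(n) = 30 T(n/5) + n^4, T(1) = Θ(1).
T(n) = Θ(n^4)

log_5 30 ≈ 2.113. f(n) = n^4 dominates n^(log_5 30) since 4 > 2.113, and the regularity condition a·f(n/b) = 30·(n/5)^4 = (30/625)·n^4 ≤ c·f(n) holds with c = 30/625 ≈ 0.048 < 1. So this is Case 3: T(n) = Θ(f(n)) = Θ(n^4).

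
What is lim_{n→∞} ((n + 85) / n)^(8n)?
lim = e^680

Rewrite as (1 + 85/n)^(8n). By the standard limit (1 + x/n)^n → e^x, we have (1 + 85/n)^n → e^85, and raising to the 8th power gives e^680.
More precisely, ln[(1 + 85/n)^(8n)] = 8n · ln(1 + 85/n) = 8n · (85/n + O(1/n^2)) = 680 + O(1/n) → 680.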